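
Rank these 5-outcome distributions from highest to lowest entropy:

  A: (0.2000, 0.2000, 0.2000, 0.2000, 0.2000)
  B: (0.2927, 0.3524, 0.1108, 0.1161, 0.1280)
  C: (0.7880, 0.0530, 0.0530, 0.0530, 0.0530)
A > B > C

Key insight: Entropy is maximized by uniform distributions and minimized by concentrated distributions.

- Uniform distributions have maximum entropy log₂(5) = 2.3219 bits
- The more "peaked" or concentrated a distribution, the lower its entropy

Entropies:
  H(A) = 2.3219 bits
  H(B) = 2.1410 bits
  H(C) = 1.1693 bits

Ranking: A > B > C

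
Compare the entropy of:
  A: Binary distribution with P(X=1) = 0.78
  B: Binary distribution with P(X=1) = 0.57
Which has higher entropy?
B

For binary distributions, entropy is maximized at p=0.5 and decreases as p moves toward 0 or 1.

H(A) = H(0.78) = 0.7602 bits
H(B) = H(0.57) = 0.9858 bits

Distribution B (p=0.57) is closer to uniform (p=0.5), so it has higher entropy.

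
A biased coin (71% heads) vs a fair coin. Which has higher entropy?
Fair coin

The fair coin is uniform (p=0.5), maximizing binary entropy at 1 bit. The biased coin has H(0.71) ≈ 0.869 bits — its outcome is more predictable, so its entropy is lower.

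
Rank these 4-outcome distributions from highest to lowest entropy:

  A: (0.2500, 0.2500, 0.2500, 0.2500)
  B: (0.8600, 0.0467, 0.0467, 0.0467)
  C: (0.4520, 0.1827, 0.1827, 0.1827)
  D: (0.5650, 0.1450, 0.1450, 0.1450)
A > C > D > B

Key insight: Entropy is maximized by uniform distributions and minimized by concentrated distributions.

Entropies:
  H(A) = 2.0000 bits
  H(B) = 0.8061 bits
  H(C) = 1.8619 bits
  H(D) = 1.6772 bits

Ranking: A > C > D > B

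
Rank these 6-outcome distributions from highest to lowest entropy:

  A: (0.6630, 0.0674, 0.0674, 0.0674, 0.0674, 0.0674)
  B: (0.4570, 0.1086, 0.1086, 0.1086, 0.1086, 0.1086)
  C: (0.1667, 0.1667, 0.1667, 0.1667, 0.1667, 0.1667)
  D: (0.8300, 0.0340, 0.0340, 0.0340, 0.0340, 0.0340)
C > B > A > D

Key insight: Entropy is maximized by uniform distributions and minimized by concentrated distributions.

Entropies:
  H(A) = 1.7044 bits
  H(B) = 2.2555 bits
  H(C) = 2.5850 bits
  H(D) = 1.0524 bits

Ranking: C > B > A > D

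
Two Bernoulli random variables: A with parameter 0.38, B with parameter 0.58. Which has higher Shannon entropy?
B

For binary distributions, entropy is maximized at p=0.5 and decreases as p moves toward 0 or 1.

H(A) = H(0.38) = 0.9580 bits
H(B) = H(0.58) = 0.9815 bits

Distribution B (p=0.58) is closer to uniform (p=0.5), so it has higher entropy.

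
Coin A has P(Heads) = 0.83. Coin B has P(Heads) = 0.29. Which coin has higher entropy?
B

For binary distributions, entropy is maximized at p=0.5 and decreases as p moves toward 0 or 1.

H(A) = H(0.83) = 0.6577 bits
H(B) = H(0.29) = 0.8687 bits

Distribution B (p=0.29) is closer to uniform (p=0.5), so it has higher entropy.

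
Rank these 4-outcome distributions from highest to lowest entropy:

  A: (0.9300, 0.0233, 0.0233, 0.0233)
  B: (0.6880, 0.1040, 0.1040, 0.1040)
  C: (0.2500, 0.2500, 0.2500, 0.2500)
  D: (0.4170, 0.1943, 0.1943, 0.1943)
C > D > B > A

Key insight: Entropy is maximized by uniform distributions and minimized by concentrated distributions.

Entropies:
  H(A) = 0.4769 bits
  H(B) = 1.3900 bits
  H(C) = 2.0000 bits
  H(D) = 1.9041 bits

Ranking: C > D > B > A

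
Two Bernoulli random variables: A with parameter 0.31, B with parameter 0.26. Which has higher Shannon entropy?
A

For binary distributions, entropy is maximized at p=0.5 and decreases as p moves toward 0 or 1.

H(A) = H(0.31) = 0.8932 bits
H(B) = H(0.26) = 0.8267 bits

Distribution A (p=0.31) is closer to uniform (p=0.5), so it has higher entropy.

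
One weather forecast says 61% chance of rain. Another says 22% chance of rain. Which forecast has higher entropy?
61% forecast

Treat each forecast as a Bernoulli distribution. Binary entropy is maximized at p=0.5 and falls off symmetrically toward 0 or 1. The 61% forecast is closer to 50%, so it is more uncertain. H(61%) ≈ 0.965 bits, H(22%) ≈ 0.760 bits.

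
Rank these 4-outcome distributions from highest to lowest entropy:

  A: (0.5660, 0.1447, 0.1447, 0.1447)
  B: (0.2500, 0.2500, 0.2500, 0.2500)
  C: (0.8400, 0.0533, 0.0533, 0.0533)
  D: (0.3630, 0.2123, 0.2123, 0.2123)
B > D > A > C

Key insight: Entropy is maximized by uniform distributions and minimized by concentrated distributions.

Entropies:
  H(A) = 1.6753 bits
  H(B) = 2.0000 bits
  H(C) = 0.8879 bits
  H(D) = 1.9548 bits

Ranking: B > D > A > C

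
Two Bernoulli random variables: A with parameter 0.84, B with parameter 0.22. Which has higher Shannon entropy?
B

For binary distributions, entropy is maximized at p=0.5 and decreases as p moves toward 0 or 1.

H(A) = H(0.84) = 0.6343 bits
H(B) = H(0.22) = 0.7602 bits

Distribution B (p=0.22) is closer to uniform (p=0.5), so it has higher entropy.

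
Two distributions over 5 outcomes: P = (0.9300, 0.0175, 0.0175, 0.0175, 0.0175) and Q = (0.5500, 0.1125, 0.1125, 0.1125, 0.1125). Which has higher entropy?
Q

P is highly concentrated on one outcome (93%), making it nearly deterministic. Q spreads its mass more evenly (max 55%). The more spread-out distribution has higher entropy: H(P) ≈ 0.506 bits, H(Q) ≈ 1.893 bits.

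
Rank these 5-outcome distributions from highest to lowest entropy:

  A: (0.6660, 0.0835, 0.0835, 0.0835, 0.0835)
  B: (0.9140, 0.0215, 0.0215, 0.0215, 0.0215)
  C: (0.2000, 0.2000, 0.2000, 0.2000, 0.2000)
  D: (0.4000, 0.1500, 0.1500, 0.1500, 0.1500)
C > D > A > B

Key insight: Entropy is maximized by uniform distributions and minimized by concentrated distributions.

Entropies:
  H(A) = 1.5870 bits
  H(B) = 0.5950 bits
  H(C) = 2.3219 bits
  H(D) = 2.1710 bits

Ranking: C > D > A > B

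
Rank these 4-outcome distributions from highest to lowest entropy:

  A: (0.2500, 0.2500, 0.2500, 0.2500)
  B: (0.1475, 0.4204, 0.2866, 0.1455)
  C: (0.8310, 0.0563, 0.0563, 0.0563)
A > B > C

Key insight: Entropy is maximized by uniform distributions and minimized by concentrated distributions.

- Uniform distributions have maximum entropy log₂(4) = 2.0000 bits
- The more "peaked" or concentrated a distribution, the lower its entropy

Entropies:
  H(A) = 2.0000 bits
  H(B) = 1.8541 bits
  H(C) = 0.9233 bits

Ranking: A > B > C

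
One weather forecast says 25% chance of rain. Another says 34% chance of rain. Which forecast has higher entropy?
34% forecast

Treat each forecast as a Bernoulli distribution. Binary entropy is maximized at p=0.5 and falls off symmetrically toward 0 or 1. The 34% forecast is closer to 50%, so it is more uncertain. H(25%) ≈ 0.811 bits, H(34%) ≈ 0.925 bits.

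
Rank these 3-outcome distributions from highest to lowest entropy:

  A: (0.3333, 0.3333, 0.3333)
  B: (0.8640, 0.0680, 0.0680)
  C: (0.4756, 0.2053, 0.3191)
A > C > B

Key insight: Entropy is maximized by uniform distributions and minimized by concentrated distributions.

- Uniform distributions have maximum entropy log₂(3) = 1.5850 bits
- The more "peaked" or concentrated a distribution, the lower its entropy

Entropies:
  H(A) = 1.5850 bits
  H(B) = 0.7097 bits
  H(C) = 1.5047 bits

Ranking: A > C > B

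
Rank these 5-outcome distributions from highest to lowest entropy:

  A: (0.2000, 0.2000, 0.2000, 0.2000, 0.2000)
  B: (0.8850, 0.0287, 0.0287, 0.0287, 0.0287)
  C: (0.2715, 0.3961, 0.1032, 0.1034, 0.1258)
A > C > B

Key insight: Entropy is maximized by uniform distributions and minimized by concentrated distributions.

- Uniform distributions have maximum entropy log₂(5) = 2.3219 bits
- The more "peaked" or concentrated a distribution, the lower its entropy

Entropies:
  H(A) = 2.3219 bits
  H(B) = 0.7448 bits
  H(C) = 2.0928 bits

Ranking: A > C > B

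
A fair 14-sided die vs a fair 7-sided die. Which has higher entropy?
14-sided die

Both are uniform distributions; for uniform over n outcomes, H = log₂(n). H(14-sided) = log₂(14) = 3.807 bits and H(7-sided) = log₂(7) = 2.807 bits. More outcomes in a uniform distribution means higher entropy.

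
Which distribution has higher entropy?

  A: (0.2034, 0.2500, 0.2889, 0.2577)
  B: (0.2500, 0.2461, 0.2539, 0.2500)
B

Both distributions are close to uniform, making this a harder comparison.

H(A) = 1.9890 bits
H(B) = 1.9999 bits

The distribution closer to uniform has higher entropy.
Answer: B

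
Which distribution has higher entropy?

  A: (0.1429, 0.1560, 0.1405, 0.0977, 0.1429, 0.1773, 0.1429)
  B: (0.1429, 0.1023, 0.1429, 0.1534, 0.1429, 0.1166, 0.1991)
A

Both distributions are close to uniform, making this a harder comparison.

H(A) = 2.7894 bits
H(B) = 2.7796 bits

The distribution closer to uniform has higher entropy.
Answer: A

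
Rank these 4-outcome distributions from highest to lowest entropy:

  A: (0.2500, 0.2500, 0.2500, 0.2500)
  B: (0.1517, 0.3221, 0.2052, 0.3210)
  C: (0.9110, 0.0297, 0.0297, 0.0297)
A > B > C

Key insight: Entropy is maximized by uniform distributions and minimized by concentrated distributions.

- Uniform distributions have maximum entropy log₂(4) = 2.0000 bits
- The more "peaked" or concentrated a distribution, the lower its entropy

Entropies:
  H(A) = 2.0000 bits
  H(B) = 1.9342 bits
  H(C) = 0.5742 bits

Ranking: A > B > C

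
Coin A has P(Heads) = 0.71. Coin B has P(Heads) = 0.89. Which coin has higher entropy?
A

For binary distributions, entropy is maximized at p=0.5 and decreases as p moves toward 0 or 1.

H(A) = H(0.71) = 0.8687 bits
H(B) = H(0.89) = 0.4999 bits

Distribution A (p=0.71) is closer to uniform (p=0.5), so it has higher entropy.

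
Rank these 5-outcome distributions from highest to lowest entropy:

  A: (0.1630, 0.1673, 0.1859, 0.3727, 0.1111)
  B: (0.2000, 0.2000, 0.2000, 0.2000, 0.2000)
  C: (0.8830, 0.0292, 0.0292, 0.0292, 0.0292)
B > A > C

Key insight: Entropy is maximized by uniform distributions and minimized by concentrated distributions.

- Uniform distributions have maximum entropy log₂(5) = 2.3219 bits
- The more "peaked" or concentrated a distribution, the lower its entropy

Entropies:
  H(A) = 2.1923 bits
  H(B) = 2.3219 bits
  H(C) = 0.7547 bits

Ranking: B > A > C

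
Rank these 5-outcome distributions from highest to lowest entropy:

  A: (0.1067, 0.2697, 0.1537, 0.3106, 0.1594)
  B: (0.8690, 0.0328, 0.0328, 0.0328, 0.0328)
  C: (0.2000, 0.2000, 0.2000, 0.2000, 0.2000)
C > A > B

Key insight: Entropy is maximized by uniform distributions and minimized by concentrated distributions.

- Uniform distributions have maximum entropy log₂(5) = 2.3219 bits
- The more "peaked" or concentrated a distribution, the lower its entropy

Entropies:
  H(A) = 2.2157 bits
  H(B) = 0.8222 bits
  H(C) = 2.3219 bits

Ranking: C > A > B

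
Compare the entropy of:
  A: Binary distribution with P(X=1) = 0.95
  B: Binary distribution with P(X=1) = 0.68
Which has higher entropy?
B

For binary distributions, entropy is maximized at p=0.5 and decreases as p moves toward 0 or 1.

H(A) = H(0.95) = 0.2864 bits
H(B) = H(0.68) = 0.9044 bits

Distribution B (p=0.68) is closer to uniform (p=0.5), so it has higher entropy.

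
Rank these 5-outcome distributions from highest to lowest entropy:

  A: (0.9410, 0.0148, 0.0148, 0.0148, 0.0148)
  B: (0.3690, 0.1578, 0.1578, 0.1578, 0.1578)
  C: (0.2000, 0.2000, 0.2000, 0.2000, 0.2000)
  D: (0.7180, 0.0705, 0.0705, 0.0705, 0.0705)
C > B > D > A

Key insight: Entropy is maximized by uniform distributions and minimized by concentrated distributions.

Entropies:
  H(A) = 0.4415 bits
  H(B) = 2.2119 bits
  H(C) = 2.3219 bits
  H(D) = 1.4222 bits

Ranking: C > B > D > A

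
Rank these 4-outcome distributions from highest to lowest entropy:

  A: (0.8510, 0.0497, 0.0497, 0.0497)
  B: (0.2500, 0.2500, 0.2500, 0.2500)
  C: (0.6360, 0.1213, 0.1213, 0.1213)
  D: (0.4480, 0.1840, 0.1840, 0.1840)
B > D > C > A

Key insight: Entropy is maximized by uniform distributions and minimized by concentrated distributions.

Entropies:
  H(A) = 0.8435 bits
  H(B) = 2.0000 bits
  H(C) = 1.5229 bits
  H(D) = 1.8671 bits

Ranking: B > D > C > A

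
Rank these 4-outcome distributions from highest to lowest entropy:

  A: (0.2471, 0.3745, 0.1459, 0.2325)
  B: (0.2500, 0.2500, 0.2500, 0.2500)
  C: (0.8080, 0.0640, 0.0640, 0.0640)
B > A > C

Key insight: Entropy is maximized by uniform distributions and minimized by concentrated distributions.

- Uniform distributions have maximum entropy log₂(4) = 2.0000 bits
- The more "peaked" or concentrated a distribution, the lower its entropy

Entropies:
  H(A) = 1.9235 bits
  H(B) = 2.0000 bits
  H(C) = 1.0099 bits

Ranking: B > A > C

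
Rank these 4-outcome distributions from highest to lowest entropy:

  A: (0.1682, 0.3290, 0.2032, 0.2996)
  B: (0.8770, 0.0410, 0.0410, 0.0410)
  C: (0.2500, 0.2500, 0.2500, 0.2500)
C > A > B

Key insight: Entropy is maximized by uniform distributions and minimized by concentrated distributions.

- Uniform distributions have maximum entropy log₂(4) = 2.0000 bits
- The more "peaked" or concentrated a distribution, the lower its entropy

Entropies:
  H(A) = 1.9484 bits
  H(B) = 0.7329 bits
  H(C) = 2.0000 bits

Ranking: C > A > B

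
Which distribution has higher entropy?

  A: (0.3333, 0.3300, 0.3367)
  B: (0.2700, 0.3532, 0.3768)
A

Both distributions are close to uniform, making this a harder comparison.

H(A) = 1.5849 bits
H(B) = 1.5709 bits

The distribution closer to uniform has higher entropy.
Answer: A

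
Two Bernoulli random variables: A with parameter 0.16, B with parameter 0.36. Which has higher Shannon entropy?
B

For binary distributions, entropy is maximized at p=0.5 and decreases as p moves toward 0 or 1.

H(A) = H(0.16) = 0.6343 bits
H(B) = H(0.36) = 0.9427 bits

Distribution B (p=0.36) is closer to uniform (p=0.5), so it has higher entropy.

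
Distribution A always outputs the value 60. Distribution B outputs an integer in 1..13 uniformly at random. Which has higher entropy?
B

A is deterministic, so H(A) = 0. B is uniform over 13 outcomes, so H(B) = log₂(13) = 3.700 bits. Any distribution with genuine randomness has higher entropy than a deterministic one.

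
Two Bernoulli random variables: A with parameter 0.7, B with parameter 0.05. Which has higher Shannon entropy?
A

For binary distributions, entropy is maximized at p=0.5 and decreases as p moves toward 0 or 1.

H(A) = H(0.7) = 0.8813 bits
H(B) = H(0.05) = 0.2864 bits

Distribution A (p=0.7) is closer to uniform (p=0.5), so it has higher entropy.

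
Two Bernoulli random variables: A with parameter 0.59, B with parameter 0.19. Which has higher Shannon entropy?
A

For binary distributions, entropy is maximized at p=0.5 and decreases as p moves toward 0 or 1.

H(A) = H(0.59) = 0.9765 bits
H(B) = H(0.19) = 0.7015 bits

Distribution A (p=0.59) is closer to uniform (p=0.5), so it has higher entropy.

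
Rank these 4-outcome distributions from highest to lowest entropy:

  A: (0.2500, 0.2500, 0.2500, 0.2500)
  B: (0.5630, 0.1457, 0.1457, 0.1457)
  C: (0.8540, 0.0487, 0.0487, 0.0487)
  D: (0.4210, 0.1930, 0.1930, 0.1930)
A > D > B > C

Key insight: Entropy is maximized by uniform distributions and minimized by concentrated distributions.

Entropies:
  H(A) = 2.0000 bits
  H(B) = 1.6811 bits
  H(C) = 0.8311 bits
  H(D) = 1.8996 bits

Ranking: A > D > B > C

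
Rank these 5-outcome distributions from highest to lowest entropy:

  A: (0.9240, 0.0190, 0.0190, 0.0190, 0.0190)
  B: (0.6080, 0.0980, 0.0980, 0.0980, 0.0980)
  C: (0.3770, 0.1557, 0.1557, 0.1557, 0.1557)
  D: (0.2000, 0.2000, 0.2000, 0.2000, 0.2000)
D > C > B > A

Key insight: Entropy is maximized by uniform distributions and minimized by concentrated distributions.

Entropies:
  H(A) = 0.5399 bits
  H(B) = 1.7501 bits
  H(C) = 2.2019 bits
  H(D) = 2.3219 bits

Ranking: D > C > B > A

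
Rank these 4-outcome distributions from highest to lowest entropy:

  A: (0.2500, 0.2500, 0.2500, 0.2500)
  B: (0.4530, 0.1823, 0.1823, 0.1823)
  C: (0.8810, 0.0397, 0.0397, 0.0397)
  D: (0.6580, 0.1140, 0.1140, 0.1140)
A > B > D > C

Key insight: Entropy is maximized by uniform distributions and minimized by concentrated distributions.

Entropies:
  H(A) = 2.0000 bits
  H(B) = 1.8606 bits
  H(C) = 0.7151 bits
  H(D) = 1.4688 bits

Ranking: A > B > D > C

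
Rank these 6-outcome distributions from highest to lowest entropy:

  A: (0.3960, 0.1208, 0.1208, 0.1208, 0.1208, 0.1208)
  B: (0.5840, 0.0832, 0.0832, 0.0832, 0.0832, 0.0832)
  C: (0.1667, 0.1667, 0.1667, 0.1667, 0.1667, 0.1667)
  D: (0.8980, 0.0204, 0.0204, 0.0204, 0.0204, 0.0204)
C > A > B > D

Key insight: Entropy is maximized by uniform distributions and minimized by concentrated distributions.

Entropies:
  H(A) = 2.3710 bits
  H(B) = 1.9455 bits
  H(C) = 2.5850 bits
  H(D) = 0.7121 bits

Ranking: C > A > B > D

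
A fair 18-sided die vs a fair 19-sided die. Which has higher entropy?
19-sided die

Both are uniform distributions; for uniform over n outcomes, H = log₂(n). H(18-sided) = log₂(18) = 4.170 bits and H(19-sided) = log₂(19) = 4.248 bits. More outcomes in a uniform distribution means higher entropy.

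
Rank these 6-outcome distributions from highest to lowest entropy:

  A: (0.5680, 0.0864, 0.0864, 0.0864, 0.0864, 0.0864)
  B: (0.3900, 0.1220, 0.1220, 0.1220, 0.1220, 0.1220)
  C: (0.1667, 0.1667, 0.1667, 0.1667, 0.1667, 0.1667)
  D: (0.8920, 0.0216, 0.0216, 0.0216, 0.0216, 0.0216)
C > B > A > D

Key insight: Entropy is maximized by uniform distributions and minimized by concentrated distributions.

Entropies:
  H(A) = 1.9897 bits
  H(B) = 2.3812 bits
  H(C) = 2.5850 bits
  H(D) = 0.7446 bits

Ranking: C > B > A > D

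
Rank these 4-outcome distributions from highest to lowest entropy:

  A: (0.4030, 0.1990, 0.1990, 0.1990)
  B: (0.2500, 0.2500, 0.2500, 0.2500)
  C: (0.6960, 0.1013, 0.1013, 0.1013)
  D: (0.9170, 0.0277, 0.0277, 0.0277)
B > A > C > D

Key insight: Entropy is maximized by uniform distributions and minimized by concentrated distributions.

Entropies:
  H(A) = 1.9189 bits
  H(B) = 2.0000 bits
  H(C) = 1.3680 bits
  H(D) = 0.5442 bits

Ranking: B > A > C > D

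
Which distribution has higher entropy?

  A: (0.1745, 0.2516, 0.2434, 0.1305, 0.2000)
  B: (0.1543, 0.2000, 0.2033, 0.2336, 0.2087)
B

Both distributions are close to uniform, making this a harder comparison.

H(A) = 2.2843 bits
H(B) = 2.3096 bits

The distribution closer to uniform has higher entropy.
Answer: B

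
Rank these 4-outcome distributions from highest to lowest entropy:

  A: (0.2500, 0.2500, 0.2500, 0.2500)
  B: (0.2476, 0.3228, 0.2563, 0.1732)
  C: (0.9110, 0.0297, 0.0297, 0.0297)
A > B > C

Key insight: Entropy is maximized by uniform distributions and minimized by concentrated distributions.

- Uniform distributions have maximum entropy log₂(4) = 2.0000 bits
- The more "peaked" or concentrated a distribution, the lower its entropy

Entropies:
  H(A) = 2.0000 bits
  H(B) = 1.9668 bits
  H(C) = 0.5742 bits

Ranking: A > B > C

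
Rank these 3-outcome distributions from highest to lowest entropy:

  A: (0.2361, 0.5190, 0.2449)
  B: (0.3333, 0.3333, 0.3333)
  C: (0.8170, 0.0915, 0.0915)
B > A > C

Key insight: Entropy is maximized by uniform distributions and minimized by concentrated distributions.

- Uniform distributions have maximum entropy log₂(3) = 1.5850 bits
- The more "peaked" or concentrated a distribution, the lower its entropy

Entropies:
  H(A) = 1.4798 bits
  H(B) = 1.5850 bits
  H(C) = 0.8696 bits

Ranking: B > A > C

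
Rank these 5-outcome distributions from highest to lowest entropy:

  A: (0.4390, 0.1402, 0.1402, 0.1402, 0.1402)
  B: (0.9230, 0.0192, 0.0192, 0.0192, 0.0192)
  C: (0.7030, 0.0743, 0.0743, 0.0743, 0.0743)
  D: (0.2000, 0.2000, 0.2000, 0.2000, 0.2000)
D > A > C > B

Key insight: Entropy is maximized by uniform distributions and minimized by concentrated distributions.

Entropies:
  H(A) = 2.1112 bits
  H(B) = 0.5455 bits
  H(C) = 1.4716 bits
  H(D) = 2.3219 bits

Ranking: D > A > C > B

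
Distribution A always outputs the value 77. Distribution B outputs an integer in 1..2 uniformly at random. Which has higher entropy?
B

A is deterministic, so H(A) = 0. B is uniform over 2 outcomes, so H(B) = log₂(2) = 1.000 bits. Any distribution with genuine randomness has higher entropy than a deterministic one.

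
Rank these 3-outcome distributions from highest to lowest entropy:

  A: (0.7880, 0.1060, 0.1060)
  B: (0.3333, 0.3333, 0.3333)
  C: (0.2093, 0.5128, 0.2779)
B > C > A

Key insight: Entropy is maximized by uniform distributions and minimized by concentrated distributions.

- Uniform distributions have maximum entropy log₂(3) = 1.5850 bits
- The more "peaked" or concentrated a distribution, the lower its entropy

Entropies:
  H(A) = 0.9573 bits
  H(B) = 1.5850 bits
  H(C) = 1.4797 bits

Ranking: B > C > A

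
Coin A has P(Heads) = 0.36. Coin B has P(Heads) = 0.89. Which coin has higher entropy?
A

For binary distributions, entropy is maximized at p=0.5 and decreases as p moves toward 0 or 1.

H(A) = H(0.36) = 0.9427 bits
H(B) = H(0.89) = 0.4999 bits

Distribution A (p=0.36) is closer to uniform (p=0.5), so it has higher entropy.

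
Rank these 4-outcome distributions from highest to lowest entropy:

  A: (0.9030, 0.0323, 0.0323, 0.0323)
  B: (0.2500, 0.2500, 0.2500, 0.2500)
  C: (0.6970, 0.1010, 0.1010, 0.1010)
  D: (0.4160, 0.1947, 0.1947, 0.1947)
B > D > C > A

Key insight: Entropy is maximized by uniform distributions and minimized by concentrated distributions.

Entropies:
  H(A) = 0.6132 bits
  H(B) = 2.0000 bits
  H(C) = 1.3652 bits
  H(D) = 1.9052 bits

Ranking: B > D > C > A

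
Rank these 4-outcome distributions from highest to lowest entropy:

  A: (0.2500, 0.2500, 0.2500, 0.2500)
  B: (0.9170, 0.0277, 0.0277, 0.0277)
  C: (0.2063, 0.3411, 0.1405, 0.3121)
A > C > B

Key insight: Entropy is maximized by uniform distributions and minimized by concentrated distributions.

- Uniform distributions have maximum entropy log₂(4) = 2.0000 bits
- The more "peaked" or concentrated a distribution, the lower its entropy

Entropies:
  H(A) = 2.0000 bits
  H(B) = 0.5442 bits
  H(C) = 1.9212 bits

Ranking: A > C > B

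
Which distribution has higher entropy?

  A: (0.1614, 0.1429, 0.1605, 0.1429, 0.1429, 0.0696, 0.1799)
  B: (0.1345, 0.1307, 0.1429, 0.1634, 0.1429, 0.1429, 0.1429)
B

Both distributions are close to uniform, making this a harder comparison.

H(A) = 2.7643 bits
H(B) = 2.8042 bits

The distribution closer to uniform has higher entropy.
Answer: B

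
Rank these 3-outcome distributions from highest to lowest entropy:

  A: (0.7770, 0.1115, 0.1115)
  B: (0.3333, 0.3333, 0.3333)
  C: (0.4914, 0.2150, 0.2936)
B > C > A

Key insight: Entropy is maximized by uniform distributions and minimized by concentrated distributions.

- Uniform distributions have maximum entropy log₂(3) = 1.5850 bits
- The more "peaked" or concentrated a distribution, the lower its entropy

Entropies:
  H(A) = 0.9886 bits
  H(B) = 1.5850 bits
  H(C) = 1.4996 bits

Ranking: B > C > A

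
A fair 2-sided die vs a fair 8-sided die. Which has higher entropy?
8-sided die

Both are uniform distributions; for uniform over n outcomes, H = log₂(n). H(2-sided) = log₂(2) = 1.000 bits and H(8-sided) = log₂(8) = 3.000 bits. More outcomes in a uniform distribution means higher entropy.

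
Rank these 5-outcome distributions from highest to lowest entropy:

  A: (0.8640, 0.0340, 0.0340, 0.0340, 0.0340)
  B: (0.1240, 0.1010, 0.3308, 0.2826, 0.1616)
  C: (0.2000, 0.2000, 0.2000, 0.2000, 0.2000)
C > B > A

Key insight: Entropy is maximized by uniform distributions and minimized by concentrated distributions.

- Uniform distributions have maximum entropy log₂(5) = 2.3219 bits
- The more "peaked" or concentrated a distribution, the lower its entropy

Entropies:
  H(A) = 0.8457 bits
  H(B) = 2.1756 bits
  H(C) = 2.3219 bits

Ranking: C > B > A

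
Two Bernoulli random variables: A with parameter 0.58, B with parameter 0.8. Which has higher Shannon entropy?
A

For binary distributions, entropy is maximized at p=0.5 and decreases as p moves toward 0 or 1.

H(A) = H(0.58) = 0.9815 bits
H(B) = H(0.8) = 0.7219 bits

Distribution A (p=0.58) is closer to uniform (p=0.5), so it has higher entropy.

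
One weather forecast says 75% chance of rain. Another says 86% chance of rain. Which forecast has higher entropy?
75% forecast

Treat each forecast as a Bernoulli distribution. Binary entropy is maximized at p=0.5 and falls off symmetrically toward 0 or 1. The 75% forecast is closer to 50%, so it is more uncertain. H(75%) ≈ 0.811 bits, H(86%) ≈ 0.584 bits.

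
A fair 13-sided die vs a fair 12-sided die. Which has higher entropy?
13-sided die

Both are uniform distributions; for uniform over n outcomes, H = log₂(n). H(13-sided) = log₂(13) = 3.700 bits and H(12-sided) = log₂(12) = 3.585 bits. More outcomes in a uniform distribution means higher entropy.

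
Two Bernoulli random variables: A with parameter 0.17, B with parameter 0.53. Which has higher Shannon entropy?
B

For binary distributions, entropy is maximized at p=0.5 and decreases as p moves toward 0 or 1.

H(A) = H(0.17) = 0.6577 bits
H(B) = H(0.53) = 0.9974 bits

Distribution B (p=0.53) is closer to uniform (p=0.5), so it has higher entropy.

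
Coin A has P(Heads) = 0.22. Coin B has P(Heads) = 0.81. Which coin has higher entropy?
A

For binary distributions, entropy is maximized at p=0.5 and decreases as p moves toward 0 or 1.

H(A) = H(0.22) = 0.7602 bits
H(B) = H(0.81) = 0.7015 bits

Distribution A (p=0.22) is closer to uniform (p=0.5), so it has higher entropy.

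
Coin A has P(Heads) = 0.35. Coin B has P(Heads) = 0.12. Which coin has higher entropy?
A

For binary distributions, entropy is maximized at p=0.5 and decreases as p moves toward 0 or 1.

H(A) = H(0.35) = 0.9341 bits
H(B) = H(0.12) = 0.5294 bits

Distribution A (p=0.35) is closer to uniform (p=0.5), so it has higher entropy.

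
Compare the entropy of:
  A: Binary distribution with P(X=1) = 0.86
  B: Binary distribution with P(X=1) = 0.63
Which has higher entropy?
B

For binary distributions, entropy is maximized at p=0.5 and decreases as p moves toward 0 or 1.

H(A) = H(0.86) = 0.5842 bits
H(B) = H(0.63) = 0.9507 bits

Distribution B (p=0.63) is closer to uniform (p=0.5), so it has higher entropy.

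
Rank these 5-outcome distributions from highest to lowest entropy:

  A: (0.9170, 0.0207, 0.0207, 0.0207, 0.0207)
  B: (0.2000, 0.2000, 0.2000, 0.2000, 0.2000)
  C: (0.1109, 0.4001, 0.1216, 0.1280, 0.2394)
B > C > A

Key insight: Entropy is maximized by uniform distributions and minimized by concentrated distributions.

- Uniform distributions have maximum entropy log₂(5) = 2.3219 bits
- The more "peaked" or concentrated a distribution, the lower its entropy

Entropies:
  H(A) = 0.5787 bits
  H(B) = 2.3219 bits
  H(C) = 2.1236 bits

Ranking: B > C > A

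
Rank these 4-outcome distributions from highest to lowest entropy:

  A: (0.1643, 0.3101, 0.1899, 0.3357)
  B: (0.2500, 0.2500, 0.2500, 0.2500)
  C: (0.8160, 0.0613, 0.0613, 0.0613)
B > A > C

Key insight: Entropy is maximized by uniform distributions and minimized by concentrated distributions.

- Uniform distributions have maximum entropy log₂(4) = 2.0000 bits
- The more "peaked" or concentrated a distribution, the lower its entropy

Entropies:
  H(A) = 1.9357 bits
  H(B) = 2.0000 bits
  H(C) = 0.9804 bits

Ranking: B > A > C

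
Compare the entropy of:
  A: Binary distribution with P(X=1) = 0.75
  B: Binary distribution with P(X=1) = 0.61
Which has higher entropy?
B

For binary distributions, entropy is maximized at p=0.5 and decreases as p moves toward 0 or 1.

H(A) = H(0.75) = 0.8113 bits
H(B) = H(0.61) = 0.9648 bits

Distribution B (p=0.61) is closer to uniform (p=0.5), so it has higher entropy.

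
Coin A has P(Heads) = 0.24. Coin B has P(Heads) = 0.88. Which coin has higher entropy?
A

For binary distributions, entropy is maximized at p=0.5 and decreases as p moves toward 0 or 1.

H(A) = H(0.24) = 0.7950 bits
H(B) = H(0.88) = 0.5294 bits

Distribution A (p=0.24) is closer to uniform (p=0.5), so it has higher entropy.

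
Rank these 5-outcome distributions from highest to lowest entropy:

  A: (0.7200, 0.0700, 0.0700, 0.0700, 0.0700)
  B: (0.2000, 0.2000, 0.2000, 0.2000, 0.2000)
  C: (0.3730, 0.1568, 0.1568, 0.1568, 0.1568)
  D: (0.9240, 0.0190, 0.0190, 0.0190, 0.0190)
B > C > A > D

Key insight: Entropy is maximized by uniform distributions and minimized by concentrated distributions.

Entropies:
  H(A) = 1.4155 bits
  H(B) = 2.3219 bits
  H(C) = 2.2069 bits
  H(D) = 0.5399 bits

Ranking: B > C > A > D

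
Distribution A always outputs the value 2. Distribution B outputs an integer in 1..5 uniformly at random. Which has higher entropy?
B

A is deterministic, so H(A) = 0. B is uniform over 5 outcomes, so H(B) = log₂(5) = 2.322 bits. Any distribution with genuine randomness has higher entropy than a deterministic one.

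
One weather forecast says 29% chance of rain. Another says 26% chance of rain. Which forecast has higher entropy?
29% forecast

Treat each forecast as a Bernoulli distribution. Binary entropy is maximized at p=0.5 and falls off symmetrically toward 0 or 1. The 29% forecast is closer to 50%, so it is more uncertain. H(29%) ≈ 0.869 bits, H(26%) ≈ 0.827 bits.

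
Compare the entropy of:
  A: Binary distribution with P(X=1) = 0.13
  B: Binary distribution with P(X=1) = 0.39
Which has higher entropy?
B

For binary distributions, entropy is maximized at p=0.5 and decreases as p moves toward 0 or 1.

H(A) = H(0.13) = 0.5574 bits
H(B) = H(0.39) = 0.9648 bits

Distribution B (p=0.39) is closer to uniform (p=0.5), so it has higher entropy.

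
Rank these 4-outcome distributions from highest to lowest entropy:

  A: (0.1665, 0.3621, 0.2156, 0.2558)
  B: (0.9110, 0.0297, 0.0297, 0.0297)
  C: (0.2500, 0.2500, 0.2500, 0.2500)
C > A > B

Key insight: Entropy is maximized by uniform distributions and minimized by concentrated distributions.

- Uniform distributions have maximum entropy log₂(4) = 2.0000 bits
- The more "peaked" or concentrated a distribution, the lower its entropy

Entropies:
  H(A) = 1.9417 bits
  H(B) = 0.5742 bits
  H(C) = 2.0000 bits

Ranking: C > A > B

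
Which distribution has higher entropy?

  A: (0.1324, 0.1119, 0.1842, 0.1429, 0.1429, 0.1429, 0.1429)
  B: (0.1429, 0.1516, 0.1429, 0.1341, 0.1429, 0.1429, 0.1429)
B

Both distributions are close to uniform, making this a harder comparison.

H(A) = 2.7936 bits
H(B) = 2.8066 bits

The distribution closer to uniform has higher entropy.
Answer: B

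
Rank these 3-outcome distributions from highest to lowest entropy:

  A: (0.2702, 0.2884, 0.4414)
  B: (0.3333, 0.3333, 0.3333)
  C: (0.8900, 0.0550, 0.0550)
B > A > C

Key insight: Entropy is maximized by uniform distributions and minimized by concentrated distributions.

- Uniform distributions have maximum entropy log₂(3) = 1.5850 bits
- The more "peaked" or concentrated a distribution, the lower its entropy

Entropies:
  H(A) = 1.5482 bits
  H(B) = 1.5850 bits
  H(C) = 0.6099 bits

Ranking: B > A > C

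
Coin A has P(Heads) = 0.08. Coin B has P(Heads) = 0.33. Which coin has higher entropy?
B

For binary distributions, entropy is maximized at p=0.5 and decreases as p moves toward 0 or 1.

H(A) = H(0.08) = 0.4022 bits
H(B) = H(0.33) = 0.9149 bits

Distribution B (p=0.33) is closer to uniform (p=0.5), so it has higher entropy.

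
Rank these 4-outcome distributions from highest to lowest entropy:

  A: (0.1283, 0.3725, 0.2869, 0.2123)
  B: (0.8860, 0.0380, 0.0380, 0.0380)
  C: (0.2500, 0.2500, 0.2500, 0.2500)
C > A > B

Key insight: Entropy is maximized by uniform distributions and minimized by concentrated distributions.

- Uniform distributions have maximum entropy log₂(4) = 2.0000 bits
- The more "peaked" or concentrated a distribution, the lower its entropy

Entropies:
  H(A) = 1.9023 bits
  H(B) = 0.6926 bits
  H(C) = 2.0000 bits

Ranking: C > A > B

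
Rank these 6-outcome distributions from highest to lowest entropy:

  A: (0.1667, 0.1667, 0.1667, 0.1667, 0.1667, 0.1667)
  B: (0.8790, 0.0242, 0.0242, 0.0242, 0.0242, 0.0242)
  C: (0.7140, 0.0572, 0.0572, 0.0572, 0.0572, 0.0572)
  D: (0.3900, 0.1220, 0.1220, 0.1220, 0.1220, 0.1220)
A > D > C > B

Key insight: Entropy is maximized by uniform distributions and minimized by concentrated distributions.

Entropies:
  H(A) = 2.5850 bits
  H(B) = 0.8132 bits
  H(C) = 1.5276 bits
  H(D) = 2.3812 bits

Ranking: A > D > C > B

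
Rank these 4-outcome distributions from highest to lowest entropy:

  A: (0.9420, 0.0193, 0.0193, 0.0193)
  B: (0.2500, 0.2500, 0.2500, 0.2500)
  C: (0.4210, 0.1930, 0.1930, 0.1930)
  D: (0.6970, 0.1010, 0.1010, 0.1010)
B > C > D > A

Key insight: Entropy is maximized by uniform distributions and minimized by concentrated distributions.

Entropies:
  H(A) = 0.4114 bits
  H(B) = 2.0000 bits
  H(C) = 1.8996 bits
  H(D) = 1.3652 bits

Ranking: B > C > D > A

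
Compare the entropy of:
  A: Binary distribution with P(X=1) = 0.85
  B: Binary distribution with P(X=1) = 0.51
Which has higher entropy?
B

For binary distributions, entropy is maximized at p=0.5 and decreases as p moves toward 0 or 1.

H(A) = H(0.85) = 0.6098 bits
H(B) = H(0.51) = 0.9997 bits

Distribution B (p=0.51) is closer to uniform (p=0.5), so it has higher entropy.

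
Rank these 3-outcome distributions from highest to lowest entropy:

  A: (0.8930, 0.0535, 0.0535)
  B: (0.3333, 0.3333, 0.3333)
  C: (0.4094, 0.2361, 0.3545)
B > C > A

Key insight: Entropy is maximized by uniform distributions and minimized by concentrated distributions.

- Uniform distributions have maximum entropy log₂(3) = 1.5850 bits
- The more "peaked" or concentrated a distribution, the lower its entropy

Entropies:
  H(A) = 0.5978 bits
  H(B) = 1.5850 bits
  H(C) = 1.5496 bits

Ranking: B > C > A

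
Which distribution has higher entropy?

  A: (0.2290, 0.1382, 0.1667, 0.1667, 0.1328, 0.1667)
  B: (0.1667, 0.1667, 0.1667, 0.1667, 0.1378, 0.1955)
B

Both distributions are close to uniform, making this a harder comparison.

H(A) = 2.5609 bits
H(B) = 2.5777 bits

The distribution closer to uniform has higher entropy.
Answer: B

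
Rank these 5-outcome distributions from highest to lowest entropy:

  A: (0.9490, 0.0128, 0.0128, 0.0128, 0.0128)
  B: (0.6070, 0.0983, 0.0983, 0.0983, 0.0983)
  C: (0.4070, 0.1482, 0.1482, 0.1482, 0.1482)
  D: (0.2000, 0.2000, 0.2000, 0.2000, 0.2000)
D > C > B > A

Key insight: Entropy is maximized by uniform distributions and minimized by concentrated distributions.

Entropies:
  H(A) = 0.3926 bits
  H(B) = 1.7527 bits
  H(C) = 2.1609 bits
  H(D) = 2.3219 bits

Ranking: D > C > B > A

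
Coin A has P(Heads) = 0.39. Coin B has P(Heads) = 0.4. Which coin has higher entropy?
B

For binary distributions, entropy is maximized at p=0.5 and decreases as p moves toward 0 or 1.

H(A) = H(0.39) = 0.9648 bits
H(B) = H(0.4) = 0.9710 bits

Distribution B (p=0.4) is closer to uniform (p=0.5), so it has higher entropy.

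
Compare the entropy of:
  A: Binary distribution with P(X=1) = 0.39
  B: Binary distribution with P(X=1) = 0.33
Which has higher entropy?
A

For binary distributions, entropy is maximized at p=0.5 and decreases as p moves toward 0 or 1.

H(A) = H(0.39) = 0.9648 bits
H(B) = H(0.33) = 0.9149 bits

Distribution A (p=0.39) is closer to uniform (p=0.5), so it has higher entropy.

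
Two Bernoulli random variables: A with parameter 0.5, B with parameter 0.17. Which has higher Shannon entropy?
A

For binary distributions, entropy is maximized at p=0.5 and decreases as p moves toward 0 or 1.

H(A) = H(0.5) = 1.0000 bits
H(B) = H(0.17) = 0.6577 bits

Distribution A (p=0.5) is closer to uniform (p=0.5), so it has higher entropy.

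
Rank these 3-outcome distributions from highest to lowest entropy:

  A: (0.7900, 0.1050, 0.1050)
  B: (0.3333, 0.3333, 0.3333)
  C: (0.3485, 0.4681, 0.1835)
B > C > A

Key insight: Entropy is maximized by uniform distributions and minimized by concentrated distributions.

- Uniform distributions have maximum entropy log₂(3) = 1.5850 bits
- The more "peaked" or concentrated a distribution, the lower its entropy

Entropies:
  H(A) = 0.9515 bits
  H(B) = 1.5850 bits
  H(C) = 1.4914 bits

Ranking: B > C > A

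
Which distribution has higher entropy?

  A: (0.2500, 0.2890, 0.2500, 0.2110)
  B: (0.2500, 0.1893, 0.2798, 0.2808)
A

Both distributions are close to uniform, making this a harder comparison.

H(A) = 1.9912 bits
H(B) = 1.9833 bits

The distribution closer to uniform has higher entropy.
Answer: A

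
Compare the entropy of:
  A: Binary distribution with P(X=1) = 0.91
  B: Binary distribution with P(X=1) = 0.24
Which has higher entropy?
B

For binary distributions, entropy is maximized at p=0.5 and decreases as p moves toward 0 or 1.

H(A) = H(0.91) = 0.4365 bits
H(B) = H(0.24) = 0.7950 bits

Distribution B (p=0.24) is closer to uniform (p=0.5), so it has higher entropy.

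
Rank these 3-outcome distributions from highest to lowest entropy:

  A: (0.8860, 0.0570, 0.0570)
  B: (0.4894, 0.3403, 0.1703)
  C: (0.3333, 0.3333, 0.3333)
C > B > A

Key insight: Entropy is maximized by uniform distributions and minimized by concentrated distributions.

- Uniform distributions have maximum entropy log₂(3) = 1.5850 bits
- The more "peaked" or concentrated a distribution, the lower its entropy

Entropies:
  H(A) = 0.6259 bits
  H(B) = 1.4687 bits
  H(C) = 1.5850 bits

Ranking: C > B > A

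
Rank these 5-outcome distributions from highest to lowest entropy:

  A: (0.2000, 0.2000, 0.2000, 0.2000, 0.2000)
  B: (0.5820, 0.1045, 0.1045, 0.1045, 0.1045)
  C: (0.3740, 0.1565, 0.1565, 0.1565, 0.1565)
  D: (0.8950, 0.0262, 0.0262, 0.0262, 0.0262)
A > C > B > D

Key insight: Entropy is maximized by uniform distributions and minimized by concentrated distributions.

Entropies:
  H(A) = 2.3219 bits
  H(B) = 1.8165 bits
  H(C) = 2.2057 bits
  H(D) = 0.6946 bits

Ranking: A > C > B > D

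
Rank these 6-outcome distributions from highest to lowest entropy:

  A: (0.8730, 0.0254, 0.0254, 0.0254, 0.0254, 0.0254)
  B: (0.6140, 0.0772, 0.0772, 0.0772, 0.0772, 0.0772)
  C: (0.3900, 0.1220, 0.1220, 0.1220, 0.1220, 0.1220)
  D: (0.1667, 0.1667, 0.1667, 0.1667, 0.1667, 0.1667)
D > C > B > A

Key insight: Entropy is maximized by uniform distributions and minimized by concentrated distributions.

Entropies:
  H(A) = 0.8440 bits
  H(B) = 1.8584 bits
  H(C) = 2.3812 bits
  H(D) = 2.5850 bits

Ranking: D > C > B > A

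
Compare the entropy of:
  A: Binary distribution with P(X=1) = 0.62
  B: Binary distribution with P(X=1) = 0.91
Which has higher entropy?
A

For binary distributions, entropy is maximized at p=0.5 and decreases as p moves toward 0 or 1.

H(A) = H(0.62) = 0.9580 bits
H(B) = H(0.91) = 0.4365 bits

Distribution A (p=0.62) is closer to uniform (p=0.5), so it has higher entropy.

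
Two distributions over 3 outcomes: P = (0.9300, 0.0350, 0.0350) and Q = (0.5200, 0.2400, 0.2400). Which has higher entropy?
Q

P is highly concentrated on one outcome (93%), making it nearly deterministic. Q spreads its mass more evenly (max 52%). The more spread-out distribution has higher entropy: H(P) ≈ 0.436 bits, H(Q) ≈ 1.479 bits.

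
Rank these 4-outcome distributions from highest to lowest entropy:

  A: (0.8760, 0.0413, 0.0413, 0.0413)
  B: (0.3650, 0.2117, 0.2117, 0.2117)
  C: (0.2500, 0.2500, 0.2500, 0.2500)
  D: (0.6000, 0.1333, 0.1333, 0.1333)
C > B > D > A

Key insight: Entropy is maximized by uniform distributions and minimized by concentrated distributions.

Entropies:
  H(A) = 0.7373 bits
  H(B) = 1.9532 bits
  H(C) = 2.0000 bits
  H(D) = 1.6049 bits

Ranking: C > B > D > A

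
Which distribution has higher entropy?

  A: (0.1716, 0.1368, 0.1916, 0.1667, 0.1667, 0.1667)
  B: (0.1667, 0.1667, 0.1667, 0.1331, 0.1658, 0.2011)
A

Both distributions are close to uniform, making this a harder comparison.

H(A) = 2.5782 bits
H(B) = 2.5749 bits

The distribution closer to uniform has higher entropy.
Answer: A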